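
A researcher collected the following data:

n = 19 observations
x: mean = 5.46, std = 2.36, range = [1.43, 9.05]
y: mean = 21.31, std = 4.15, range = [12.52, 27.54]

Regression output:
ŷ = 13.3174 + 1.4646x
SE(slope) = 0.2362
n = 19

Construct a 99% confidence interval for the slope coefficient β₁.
The 99% CI for β₁ is (0.7800, 2.1492)

Confidence interval for the slope:

The 99% CI for β₁ is: β̂₁ ± t*(α/2, n-2) × SE(β̂₁)

Step 1: Find critical t-value
- Confidence level = 0.99
- Degrees of freedom = n - 2 = 19 - 2 = 17
- t*(α/2, 17) = 2.8982

Step 2: Calculate margin of error
Margin = 2.8982 × 0.2362 = 0.6846

Step 3: Construct interval
CI = 1.4646 ± 0.6846
CI = (0.7800, 2.1492)

Interpretation: We are 99% confident that the true slope β₁ lies between 0.7800 and 2.1492.
Both endpoints are positive, so the data support a genuinely positive slope at this confidence level.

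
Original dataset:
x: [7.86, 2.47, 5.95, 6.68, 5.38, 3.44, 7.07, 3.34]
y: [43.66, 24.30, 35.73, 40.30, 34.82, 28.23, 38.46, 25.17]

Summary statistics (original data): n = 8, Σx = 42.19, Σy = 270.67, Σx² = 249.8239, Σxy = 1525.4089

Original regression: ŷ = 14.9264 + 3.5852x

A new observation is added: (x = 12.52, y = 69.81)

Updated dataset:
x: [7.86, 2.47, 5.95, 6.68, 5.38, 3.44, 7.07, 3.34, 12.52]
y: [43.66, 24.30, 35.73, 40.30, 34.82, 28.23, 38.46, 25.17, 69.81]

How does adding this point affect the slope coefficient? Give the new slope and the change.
Adding the point moves β₁ from 3.5852 to 4.4554, i.e. it increases by 0.8702 (+24.3%).

x = 12.52 lies well outside the original x-range [2.47, 7.86] (x̄ ≈ 5.27), so this observation has high leverage and can move the slope substantially.

Step 1: Update the sums with the new point (n goes from 8 to 9)
Σx  = 42.19 + 12.52 = 54.71
Σy  = 270.67 + 69.81 = 340.48
Σx² = 249.8239 + 12.52² = 249.8239 + 156.7504 = 406.5743
Σxy = 1525.4089 + 12.52×69.81 = 1525.4089 + 874.0212 = 2399.4301

Step 2: Recompute the slope with b₁ = (nΣxy − ΣxΣy) / (nΣx² − (Σx)²)
Numerator   = 9×2399.4301 − 54.71×340.48 = 21594.8709 − 18627.6608 = 2967.2101
Denominator = 9×406.5743 − 54.71² = 3659.1687 − 2993.1841 = 665.9846
b₁(new) = 2967.2101 / 665.9846 = 4.4554

(Same formula on the original sums: (8×1525.4089 − 42.19×270.67) / (8×249.8239 − 42.19²) = 783.7039 / 218.5951 = 3.5852, matching the given fit.)

Step 3: Change in slope
Δβ₁ = 4.4554 − 3.5852 = +0.8702
Relative change = +0.8702 / 3.5852 × 100% = +24.3%
→ the slope increases when the point is added.

Because the point sits above the extension of the original line at a high-leverage x, it tilts the fit up.
In practice: examine leverage (hᵢ) and Cook's distance rather than deleting it automatically.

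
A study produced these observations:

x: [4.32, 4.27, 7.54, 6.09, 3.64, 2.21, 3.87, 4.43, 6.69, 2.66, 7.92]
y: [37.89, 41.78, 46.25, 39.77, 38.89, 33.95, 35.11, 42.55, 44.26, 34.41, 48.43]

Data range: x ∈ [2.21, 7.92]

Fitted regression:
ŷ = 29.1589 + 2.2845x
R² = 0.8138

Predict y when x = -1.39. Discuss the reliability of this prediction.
ŷ = 25.9834 (extrapolation — x = -1.39 lies outside [2.21, 7.92], so reliability is low).

Prediction calculation:
ŷ = 29.1589 + 2.2845 × (-1.39)
ŷ = 25.9834

Reliability:
- Data range: x ∈ [2.21, 7.92]
- Prediction point: x = -1.39 is 3.60 units below the observed range → this is EXTRAPOLATION, not interpolation

Why that matters here:
- Real relationships often flatten, saturate, or turn nonlinear at extremes
- The standard error of prediction grows with (x − x̄)², and x = -1.39 is far from x̄ = 4.88
- The linear relationship may not hold outside the observed range

Report the number if required, but flag clearly that it is an extrapolation.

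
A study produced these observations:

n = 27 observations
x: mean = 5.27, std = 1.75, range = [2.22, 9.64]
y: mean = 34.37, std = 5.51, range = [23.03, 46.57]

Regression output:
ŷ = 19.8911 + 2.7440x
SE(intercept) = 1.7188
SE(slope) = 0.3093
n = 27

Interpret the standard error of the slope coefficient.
The slope 2.7440 is pinned down to within about ±0.3093 (one SE) by these data — relative uncertainty 11.3%, i.e. precise.

What SE measures:
- The standard error quantifies the sampling variability of the coefficient estimate
- It is the estimated standard deviation of β̂₁ across hypothetical repeated samples of the same size
- Smaller SE → more precise estimate

Relative precision:
- SE / |β̂₁| = 0.3093 / 2.7440 = 11.3%
- Rule of thumb (under 20%: precise; 20% to under 50%: moderately precise; 50% or more: imprecise) → precise

Link to the t-test: t = β̂₁ / SE(β̂₁) = 2.7440 / 0.3093 = 8.8716, the statistic for H₀: β₁ = 0.

What drives SE(β̂₁): wider spread of x values → smaller SE; larger n (here n = 27) → smaller SE; more residual scatter → larger SE.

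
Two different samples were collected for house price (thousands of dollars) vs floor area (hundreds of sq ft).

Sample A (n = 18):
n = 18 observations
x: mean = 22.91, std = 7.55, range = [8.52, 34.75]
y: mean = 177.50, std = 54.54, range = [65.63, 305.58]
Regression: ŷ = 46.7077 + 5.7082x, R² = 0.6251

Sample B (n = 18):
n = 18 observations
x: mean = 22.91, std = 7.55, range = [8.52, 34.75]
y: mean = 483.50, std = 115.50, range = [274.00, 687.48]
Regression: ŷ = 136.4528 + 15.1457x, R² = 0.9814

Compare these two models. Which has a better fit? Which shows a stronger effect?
Model B has the better fit (R² = 0.9814 vs 0.6251). Model B shows the stronger effect (|β₁| = 15.1457 vs 5.7082).

Model Comparison:

Goodness of fit (R²):
- Model A: R² = 0.6251 → 62.51% of variance in house price explained
- Model B: R² = 0.9814 → 98.14% of variance in house price explained
- 0.9814 > 0.6251 → Model B has the better fit

Strength of effect — compare |β₁|:
- Model A: β₁ = 5.7082 → predicted house price rises 5.7082 thousand dollars per additional hundred sq ft of floor area
- Model B: β₁ = 15.1457 → predicted house price rises 15.1457 thousand dollars per additional hundred sq ft of floor area
- |5.7082| < |15.1457| → Model B shows the stronger marginal effect

Notes:
- The two samples could reflect different populations, time periods, or measurement quality.
- A better fit (higher R²) doesn't necessarily mean a more important relationship.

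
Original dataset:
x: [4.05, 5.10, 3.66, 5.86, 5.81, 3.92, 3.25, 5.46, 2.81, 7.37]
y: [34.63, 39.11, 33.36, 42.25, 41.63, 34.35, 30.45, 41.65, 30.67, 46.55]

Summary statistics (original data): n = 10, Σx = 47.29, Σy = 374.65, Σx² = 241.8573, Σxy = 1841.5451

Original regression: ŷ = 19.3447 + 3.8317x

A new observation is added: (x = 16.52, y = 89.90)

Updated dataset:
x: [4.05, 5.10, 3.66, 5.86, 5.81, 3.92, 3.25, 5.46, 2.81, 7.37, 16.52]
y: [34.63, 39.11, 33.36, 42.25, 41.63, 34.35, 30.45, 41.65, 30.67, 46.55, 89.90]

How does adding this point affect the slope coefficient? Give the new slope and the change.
The slope changes from 3.8317 to 4.3695 (change of +0.5378, or +14.0%).

The new point has HIGH LEVERAGE: x = 16.52 is far from the original mean x̄ = 47.29/10 ≈ 4.73 (original range [2.81, 7.37]).

Step 1: Update the sums with the new point (n goes from 10 to 11)
Σx  = 47.29 + 16.52 = 63.81
Σy  = 374.65 + 89.90 = 464.55
Σx² = 241.8573 + 16.52² = 241.8573 + 272.9104 = 514.7677
Σxy = 1841.5451 + 16.52×89.90 = 1841.5451 + 1485.1480 = 3326.6931

Step 2: Recompute the slope with b₁ = (nΣxy − ΣxΣy) / (nΣx² − (Σx)²)
Numerator   = 11×3326.6931 − 63.81×464.55 = 36593.6241 − 29642.9355 = 6950.6886
Denominator = 11×514.7677 − 63.81² = 5662.4447 − 4071.7161 = 1590.7286
b₁(new) = 6950.6886 / 1590.7286 = 4.3695

(Same formula on the original sums: (10×1841.5451 − 47.29×374.65) / (10×241.8573 − 47.29²) = 698.2525 / 182.2289 = 3.8317, matching the given fit.)

Step 3: Change in slope
Δβ₁ = 4.3695 − 3.8317 = +0.5378
Relative change = +0.5378 / 3.8317 × 100% = +14.0%
→ the slope increases when the point is added.

A high-leverage point only changes the slope if it is off the original line; here y = 89.90 is above the original trend, so the slope increases.
In practice: check such a point for data-entry or measurement error.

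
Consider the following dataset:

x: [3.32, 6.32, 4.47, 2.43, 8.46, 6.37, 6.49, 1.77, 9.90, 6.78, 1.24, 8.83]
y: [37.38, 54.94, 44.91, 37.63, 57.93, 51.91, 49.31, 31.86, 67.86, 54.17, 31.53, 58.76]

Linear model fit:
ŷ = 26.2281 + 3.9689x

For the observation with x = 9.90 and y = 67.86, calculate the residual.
Residual = 2.3398

The residual is the difference between the actual value and the predicted value:

Residual = y - ŷ

Step 1: Calculate predicted value
ŷ = 26.2281 + 3.9689 × 9.90
ŷ = 65.5202

Step 2: Calculate residual
Residual = 67.86 - 65.5202
Residual = 2.3398

Sign check: y > ŷ, so the point is above the line and the fit underestimates here.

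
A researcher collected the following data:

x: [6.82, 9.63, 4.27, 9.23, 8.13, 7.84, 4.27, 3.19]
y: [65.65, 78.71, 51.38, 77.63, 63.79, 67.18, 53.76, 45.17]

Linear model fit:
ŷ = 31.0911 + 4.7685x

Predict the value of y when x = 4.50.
ŷ = 52.5494

To predict y for x = 4.50, substitute into the regression equation:

ŷ = 31.0911 + 4.7685 × 4.50
ŷ = 31.0911 + 21.4583
ŷ = 52.5494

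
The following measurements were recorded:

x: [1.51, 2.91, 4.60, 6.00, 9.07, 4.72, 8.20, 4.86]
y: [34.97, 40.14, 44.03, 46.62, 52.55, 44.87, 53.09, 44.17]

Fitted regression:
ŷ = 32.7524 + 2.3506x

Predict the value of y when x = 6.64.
ŷ = 48.3604

Plug x = 6.64 into the fitted line:

ŷ = 32.7524 + 2.3506 × 6.64
ŷ = 32.7524 + 15.6080
ŷ = 48.3604

This is a point prediction; actual observations scatter around it by roughly the residual standard deviation.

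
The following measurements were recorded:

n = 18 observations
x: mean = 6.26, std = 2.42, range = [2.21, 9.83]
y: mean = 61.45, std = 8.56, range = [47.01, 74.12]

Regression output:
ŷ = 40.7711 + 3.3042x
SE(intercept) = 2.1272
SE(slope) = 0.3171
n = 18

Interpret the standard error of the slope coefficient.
The slope 3.3042 is pinned down to within about ±0.3171 (one SE) by these data — relative uncertainty 9.6%, i.e. precise.

SE(β̂₁) = s / √Sxx, where s is the residual standard deviation and Sxx = Σ(x − x̄)². It is the yardstick for how far β̂₁ = 3.3042 could plausibly be from the true slope.

Relative precision:
- SE / |β̂₁| = 0.3171 / 3.3042 = 9.6%
- Rule of thumb (under 20%: precise; 20% to under 50%: moderately precise; 50% or more: imprecise) → precise

Link to the t-test: t = β̂₁ / SE(β̂₁) = 3.3042 / 0.3171 = 10.4201, the statistic for H₀: β₁ = 0.

What drives SE(β̂₁): more residual scatter → larger SE; wider spread of x values → smaller SE.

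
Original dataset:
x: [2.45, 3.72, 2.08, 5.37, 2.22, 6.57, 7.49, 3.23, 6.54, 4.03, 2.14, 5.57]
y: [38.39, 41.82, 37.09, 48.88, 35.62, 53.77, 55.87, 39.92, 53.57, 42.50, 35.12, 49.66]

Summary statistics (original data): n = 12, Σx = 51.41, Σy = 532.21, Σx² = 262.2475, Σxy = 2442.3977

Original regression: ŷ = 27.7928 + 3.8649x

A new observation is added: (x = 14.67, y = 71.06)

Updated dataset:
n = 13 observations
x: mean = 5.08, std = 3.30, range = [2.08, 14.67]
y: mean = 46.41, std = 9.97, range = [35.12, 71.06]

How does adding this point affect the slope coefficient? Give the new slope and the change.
The slope changes from 3.8649 to 2.9554 (change of -0.9095, or -23.5%).

x = 14.67 lies well outside the original x-range [2.08, 7.49] (x̄ ≈ 4.28), so this observation has high leverage and can move the slope substantially.

Step 1: Update the sums with the new point (n goes from 12 to 13)
Σx  = 51.41 + 14.67 = 66.08
Σy  = 532.21 + 71.06 = 603.27
Σx² = 262.2475 + 14.67² = 262.2475 + 215.2089 = 477.4564
Σxy = 2442.3977 + 14.67×71.06 = 2442.3977 + 1042.4502 = 3484.8479

Step 2: Recompute the slope with b₁ = (nΣxy − ΣxΣy) / (nΣx² − (Σx)²)
Numerator   = 13×3484.8479 − 66.08×603.27 = 45303.0227 − 39864.0816 = 5438.9411
Denominator = 13×477.4564 − 66.08² = 6206.9332 − 4366.5664 = 1840.3668
b₁(new) = 5438.9411 / 1840.3668 = 2.9554

(Same formula on the original sums: (12×2442.3977 − 51.41×532.21) / (12×262.2475 − 51.41²) = 1947.8563 / 503.9819 = 3.8649, matching the given fit.)

Step 3: Change in slope
Δβ₁ = 2.9554 − 3.8649 = -0.9095
Relative change = -0.9095 / 3.8649 × 100% = -23.5%
→ the slope decreases when the point is added.

A high-leverage point only changes the slope if it is off the original line; here y = 71.06 is below the original trend, so the slope decreases.
In practice: investigate whether it comes from the same population as the rest of the sample.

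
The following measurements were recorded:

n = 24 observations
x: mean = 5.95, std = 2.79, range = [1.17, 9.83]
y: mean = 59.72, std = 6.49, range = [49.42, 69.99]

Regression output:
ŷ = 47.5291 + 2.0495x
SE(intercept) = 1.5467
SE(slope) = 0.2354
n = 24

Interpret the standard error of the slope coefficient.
SE(slope) = 0.2354 measures the uncertainty in the estimated slope. The coefficient is estimated precisely (SE/|β̂₁| = 11.5%).

What SE measures:
- The standard error quantifies the sampling variability of the coefficient estimate
- It is the estimated standard deviation of β̂₁ across hypothetical repeated samples of the same size
- Smaller SE → more precise estimate

Relative precision:
- SE / |β̂₁| = 0.2354 / 2.0495 = 11.5%
- Rule of thumb (under 20%: precise; 20% to under 50%: moderately precise; 50% or more: imprecise) → precise

Rough 95% range (±2 SE): 2.0495 ± 0.4708 → (1.5787, 2.5203).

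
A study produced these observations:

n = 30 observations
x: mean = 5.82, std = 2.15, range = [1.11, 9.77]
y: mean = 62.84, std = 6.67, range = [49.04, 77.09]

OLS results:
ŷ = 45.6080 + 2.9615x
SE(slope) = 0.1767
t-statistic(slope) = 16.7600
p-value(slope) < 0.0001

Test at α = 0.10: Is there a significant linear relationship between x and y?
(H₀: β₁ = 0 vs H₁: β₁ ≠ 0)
Reject H₀: p-value < 0.0001 < α = 0.10. The linear relationship is significant at the 10% level.

Hypothesis test for the slope coefficient:

H₀: β₁ = 0 (no linear relationship)
H₁: β₁ ≠ 0 (linear relationship exists)

Test statistic: t = β̂₁ / SE(β̂₁) = 2.9615 / 0.1767 = 16.7600

With df = 28, the two-sided p-value for |t| = 16.7600 is <0.0001.

Decision rule: reject H₀ if p-value < α.
p-value < 0.0001 < α = 0.10 → reject H₀.

At α = 0.10 the data do provide convincing evidence of a nonzero slope.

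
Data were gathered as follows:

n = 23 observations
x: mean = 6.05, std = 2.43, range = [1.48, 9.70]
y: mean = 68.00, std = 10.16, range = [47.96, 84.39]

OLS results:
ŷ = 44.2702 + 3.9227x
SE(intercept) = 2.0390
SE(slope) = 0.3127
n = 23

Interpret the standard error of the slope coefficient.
SE(slope) = 0.3127 measures the uncertainty in the estimated slope. The coefficient is estimated precisely (SE/|β̂₁| = 8.0%).

What SE measures:
- The standard error quantifies the sampling variability of the coefficient estimate
- It is the estimated standard deviation of β̂₁ across hypothetical repeated samples of the same size
- Smaller SE → more precise estimate

Relative precision:
- SE / |β̂₁| = 0.3127 / 3.9227 = 8.0%
- Rule of thumb (under 20%: precise; 20% to under 50%: moderately precise; 50% or more: imprecise) → precise

Rough 95% range (±2 SE): 3.9227 ± 0.6254 → (3.2973, 4.5481).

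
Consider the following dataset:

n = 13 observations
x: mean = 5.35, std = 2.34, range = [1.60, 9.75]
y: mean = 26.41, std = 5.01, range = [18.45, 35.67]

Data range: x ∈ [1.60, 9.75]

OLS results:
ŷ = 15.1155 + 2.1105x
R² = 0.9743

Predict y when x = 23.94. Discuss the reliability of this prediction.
The equation gives ŷ = 65.6409; however x = 23.94 is 14.19 units above the observed range, so this extrapolated value should not be trusted.

Prediction calculation:
ŷ = 15.1155 + 2.1105 × 23.94
ŷ = 65.6409

Reliability:
- Data range: x ∈ [1.60, 9.75]
- Prediction point: x = 23.94 is 14.19 units above the observed range → this is EXTRAPOLATION, not interpolation

Why that matters here:
- The linear relationship may not hold outside the observed range
- R² describes fit only over the sampled x values; it says nothing about behaviour beyond them
- The standard error of prediction grows with (x − x̄)², and x = 23.94 is far from x̄ = 5.35

Report the number if required, but flag clearly that it is an extrapolation.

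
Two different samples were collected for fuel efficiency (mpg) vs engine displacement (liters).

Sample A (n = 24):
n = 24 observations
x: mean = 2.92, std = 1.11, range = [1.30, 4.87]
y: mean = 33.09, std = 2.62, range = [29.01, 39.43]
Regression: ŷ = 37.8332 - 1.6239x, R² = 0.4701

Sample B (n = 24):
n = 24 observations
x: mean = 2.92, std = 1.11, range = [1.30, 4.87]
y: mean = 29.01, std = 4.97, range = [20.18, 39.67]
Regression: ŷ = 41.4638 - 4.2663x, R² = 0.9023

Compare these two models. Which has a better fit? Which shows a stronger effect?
Model B has the better fit (R² = 0.9023 vs 0.4701). Model B shows the stronger effect (|β₁| = 4.2663 vs 1.6239).

Model Comparison:

Fit — compare R²:
- Model A: R² = 0.4701 → 47.01% of variance in fuel efficiency explained
- Model B: R² = 0.9023 → 90.23% of variance in fuel efficiency explained
- 0.9023 > 0.4701 → Model B has the better fit

Effect size (slope magnitude):
- Model A: β₁ = -1.6239 → predicted fuel efficiency falls 1.6239 mpg per additional liter of engine displacement
- Model B: β₁ = -4.2663 → predicted fuel efficiency falls 4.2663 mpg per additional liter of engine displacement
- |-1.6239| < |-4.2663| → Model B shows the stronger marginal effect

Notes:
- The two samples could reflect different populations, time periods, or measurement quality.
- R² measures how tightly points cluster around the line; β₁ measures how steep the line is — they answer different questions.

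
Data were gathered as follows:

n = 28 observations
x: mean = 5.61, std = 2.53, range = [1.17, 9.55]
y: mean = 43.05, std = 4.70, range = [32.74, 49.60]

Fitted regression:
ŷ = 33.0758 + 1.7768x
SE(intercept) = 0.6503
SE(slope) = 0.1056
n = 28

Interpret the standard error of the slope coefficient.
The slope 1.7768 is pinned down to within about ±0.1056 (one SE) by these data — relative uncertainty 5.9%, i.e. precise.

SE(β̂₁) = 0.1056 says: if we drew many samples of n = 28 from the same population and refit each time, the fitted slopes would scatter with a standard deviation of roughly 0.1056 around the true β₁.

Relative precision:
- SE / |β̂₁| = 0.1056 / 1.7768 = 5.9%
- Rule of thumb (under 20%: precise; 20% to under 50%: moderately precise; 50% or more: imprecise) → precise

Link to the t-test: t = β̂₁ / SE(β̂₁) = 1.7768 / 0.1056 = 16.8258, the statistic for H₀: β₁ = 0.

What drives SE(β̂₁): more residual scatter → larger SE.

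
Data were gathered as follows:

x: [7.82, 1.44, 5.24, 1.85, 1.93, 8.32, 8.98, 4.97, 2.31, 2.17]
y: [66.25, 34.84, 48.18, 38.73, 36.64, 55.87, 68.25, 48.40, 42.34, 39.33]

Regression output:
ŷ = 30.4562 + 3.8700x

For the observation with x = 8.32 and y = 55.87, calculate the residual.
Residual = -6.7846

The residual is the difference between the actual value and the predicted value:

Residual = y - ŷ

Step 1: Calculate predicted value
ŷ = 30.4562 + 3.8700 × 8.32
ŷ = 62.6546

Step 2: Calculate residual
Residual = 55.87 - 62.6546
Residual = -6.7846

Sign check: y < ŷ, so the point is below the line and the fit overestimates here.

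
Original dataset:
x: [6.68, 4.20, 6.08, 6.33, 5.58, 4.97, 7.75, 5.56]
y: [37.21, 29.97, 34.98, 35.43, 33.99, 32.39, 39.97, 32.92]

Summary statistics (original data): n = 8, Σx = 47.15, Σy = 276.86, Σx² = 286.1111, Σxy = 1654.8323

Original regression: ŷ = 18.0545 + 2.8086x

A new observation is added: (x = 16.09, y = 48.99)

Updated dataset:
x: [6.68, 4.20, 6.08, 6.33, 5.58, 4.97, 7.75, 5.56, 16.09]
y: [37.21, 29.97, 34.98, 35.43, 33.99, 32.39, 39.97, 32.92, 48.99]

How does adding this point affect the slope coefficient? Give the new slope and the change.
The slope changes from 2.8086 to 1.5248 (change of -1.2838, or -45.7%).

The new point has HIGH LEVERAGE: x = 16.09 is far from the original mean x̄ = 47.15/8 ≈ 5.89 (original range [4.20, 7.75]).

Step 1: Update the sums with the new point (n goes from 8 to 9)
Σx  = 47.15 + 16.09 = 63.24
Σy  = 276.86 + 48.99 = 325.85
Σx² = 286.1111 + 16.09² = 286.1111 + 258.8881 = 544.9992
Σxy = 1654.8323 + 16.09×48.99 = 1654.8323 + 788.2491 = 2443.0814

Step 2: Recompute the slope with b₁ = (nΣxy − ΣxΣy) / (nΣx² − (Σx)²)
Numerator   = 9×2443.0814 − 63.24×325.85 = 21987.7326 − 20606.7540 = 1380.9786
Denominator = 9×544.9992 − 63.24² = 4904.9928 − 3999.2976 = 905.6952
b₁(new) = 1380.9786 / 905.6952 = 1.5248

(Same formula on the original sums: (8×1654.8323 − 47.15×276.86) / (8×286.1111 − 47.15²) = 184.7094 / 65.7663 = 2.8086, matching the given fit.)

Step 3: Change in slope
Δβ₁ = 1.5248 − 2.8086 = -1.2838
Relative change = -1.2838 / 2.8086 × 100% = -45.7%
→ the slope decreases when the point is added.

A high-leverage point only changes the slope if it is off the original line; here y = 48.99 is below the original trend, so the slope decreases.
In practice: investigate whether it comes from the same population as the rest of the sample; check such a point for data-entry or measurement error.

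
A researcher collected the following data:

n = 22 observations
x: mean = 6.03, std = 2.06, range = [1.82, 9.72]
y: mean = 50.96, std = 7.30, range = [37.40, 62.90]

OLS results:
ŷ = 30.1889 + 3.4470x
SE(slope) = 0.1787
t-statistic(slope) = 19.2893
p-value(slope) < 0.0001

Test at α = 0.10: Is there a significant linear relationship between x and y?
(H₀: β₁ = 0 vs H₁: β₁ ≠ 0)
Since p-value < 0.0001 < α = 0.10, reject H₀ — the slope is significantly different from 0.

Hypothesis test for the slope coefficient:

H₀: β₁ = 0 (no linear relationship)
H₁: β₁ ≠ 0 (linear relationship exists)

Test statistic: t = β̂₁ / SE(β̂₁) = 3.4470 / 0.1787 = 19.2893

The p-value (<0.0001) is the probability, under H₀, of a t-statistic at least as extreme as |t| = 19.2893 (two-sided, df = n − 2 = 20).

Decision rule: reject H₀ if p-value < α.
p-value < 0.0001 < α = 0.10 → reject H₀.

There is sufficient evidence at the 10% significance level to conclude that a linear relationship exists between x and y.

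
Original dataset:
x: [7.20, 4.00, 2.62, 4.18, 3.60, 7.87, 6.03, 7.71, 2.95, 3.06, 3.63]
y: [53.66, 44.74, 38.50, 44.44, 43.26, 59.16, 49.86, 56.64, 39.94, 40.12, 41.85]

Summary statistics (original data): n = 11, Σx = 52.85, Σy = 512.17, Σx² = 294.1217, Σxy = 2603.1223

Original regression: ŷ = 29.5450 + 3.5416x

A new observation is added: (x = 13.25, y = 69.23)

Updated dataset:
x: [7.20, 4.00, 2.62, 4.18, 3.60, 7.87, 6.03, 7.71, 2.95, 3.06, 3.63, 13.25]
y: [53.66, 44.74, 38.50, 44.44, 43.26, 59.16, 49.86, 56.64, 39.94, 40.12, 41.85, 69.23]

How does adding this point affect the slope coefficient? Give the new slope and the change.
The slope changes from 3.5416 to 3.0107 (change of -0.5309, or -15.0%).

x = 13.25 lies well outside the original x-range [2.62, 7.87] (x̄ ≈ 4.80), so this observation has high leverage and can move the slope substantially.

Step 1: Update the sums with the new point (n goes from 11 to 12)
Σx  = 52.85 + 13.25 = 66.10
Σy  = 512.17 + 69.23 = 581.40
Σx² = 294.1217 + 13.25² = 294.1217 + 175.5625 = 469.6842
Σxy = 2603.1223 + 13.25×69.23 = 2603.1223 + 917.2975 = 3520.4198

Step 2: Recompute the slope with b₁ = (nΣxy − ΣxΣy) / (nΣx² − (Σx)²)
Numerator   = 12×3520.4198 − 66.10×581.40 = 42245.0376 − 38430.5400 = 3814.4976
Denominator = 12×469.6842 − 66.10² = 5636.2104 − 4369.2100 = 1267.0004
b₁(new) = 3814.4976 / 1267.0004 = 3.0107

(Same formula on the original sums: (11×2603.1223 − 52.85×512.17) / (11×294.1217 − 52.85²) = 1566.1608 / 442.2162 = 3.5416, matching the given fit.)

Step 3: Change in slope
Δβ₁ = 3.0107 − 3.5416 = -0.5309
Relative change = -0.5309 / 3.5416 × 100% = -15.0%
→ the slope decreases when the point is added.

A high-leverage point only changes the slope if it is off the original line; here y = 69.23 is below the original trend, so the slope decreases.
In practice: examine leverage (hᵢ) and Cook's distance rather than deleting it automatically; check such a point for data-entry or measurement error.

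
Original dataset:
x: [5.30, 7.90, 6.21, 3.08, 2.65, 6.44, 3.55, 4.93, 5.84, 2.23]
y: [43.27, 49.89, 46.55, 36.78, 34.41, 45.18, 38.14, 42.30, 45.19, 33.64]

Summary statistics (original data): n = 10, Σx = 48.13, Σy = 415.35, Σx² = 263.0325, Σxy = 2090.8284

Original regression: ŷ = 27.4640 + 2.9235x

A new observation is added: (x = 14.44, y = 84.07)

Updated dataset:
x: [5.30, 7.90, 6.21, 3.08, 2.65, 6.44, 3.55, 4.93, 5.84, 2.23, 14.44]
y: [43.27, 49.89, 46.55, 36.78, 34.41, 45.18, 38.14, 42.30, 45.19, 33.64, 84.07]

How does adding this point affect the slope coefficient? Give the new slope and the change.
The slope changes from 2.9235 to 4.0126 (change of +1.0891, or +37.3%).

x = 14.44 lies well outside the original x-range [2.23, 7.90] (x̄ ≈ 4.81), so this observation has high leverage and can move the slope substantially.

Step 1: Update the sums with the new point (n goes from 10 to 11)
Σx  = 48.13 + 14.44 = 62.57
Σy  = 415.35 + 84.07 = 499.42
Σx² = 263.0325 + 14.44² = 263.0325 + 208.5136 = 471.5461
Σxy = 2090.8284 + 14.44×84.07 = 2090.8284 + 1213.9708 = 3304.7992

Step 2: Recompute the slope with b₁ = (nΣxy − ΣxΣy) / (nΣx² − (Σx)²)
Numerator   = 11×3304.7992 − 62.57×499.42 = 36352.7912 − 31248.7094 = 5104.0818
Denominator = 11×471.5461 − 62.57² = 5187.0071 − 3915.0049 = 1272.0022
b₁(new) = 5104.0818 / 1272.0022 = 4.0126

(Same formula on the original sums: (10×2090.8284 − 48.13×415.35) / (10×263.0325 − 48.13²) = 917.4885 / 313.8281 = 2.9235, matching the given fit.)

Step 3: Change in slope
Δβ₁ = 4.0126 − 2.9235 = +1.0891
Relative change = +1.0891 / 2.9235 × 100% = +37.3%
→ the slope increases when the point is added.

A high-leverage point only changes the slope if it is off the original line; here y = 84.07 is above the original trend, so the slope increases.
In practice: investigate whether it comes from the same population as the rest of the sample.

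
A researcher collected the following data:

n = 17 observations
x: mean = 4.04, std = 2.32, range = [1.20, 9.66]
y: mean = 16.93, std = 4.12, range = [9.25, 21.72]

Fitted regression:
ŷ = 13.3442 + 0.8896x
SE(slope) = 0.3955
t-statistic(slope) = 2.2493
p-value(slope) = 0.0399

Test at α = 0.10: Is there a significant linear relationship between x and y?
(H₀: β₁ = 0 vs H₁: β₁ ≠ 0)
Since p-value = 0.0399 < α = 0.10, reject H₀ — the slope is significantly different from 0.

Hypothesis test for the slope coefficient:

H₀: β₁ = 0 (no linear relationship)
H₁: β₁ ≠ 0 (linear relationship exists)

Test statistic: t = β̂₁ / SE(β̂₁) = 0.8896 / 0.3955 = 2.2493

p = 0.0399: how often a slope estimate this far from 0 (in SE units) would arise by chance if β₁ were truly 0.

Decision rule: reject H₀ if p-value < α.
p-value = 0.0399 < α = 0.10 → reject H₀.

There is sufficient evidence at the 10% significance level to conclude that a linear relationship exists between x and y.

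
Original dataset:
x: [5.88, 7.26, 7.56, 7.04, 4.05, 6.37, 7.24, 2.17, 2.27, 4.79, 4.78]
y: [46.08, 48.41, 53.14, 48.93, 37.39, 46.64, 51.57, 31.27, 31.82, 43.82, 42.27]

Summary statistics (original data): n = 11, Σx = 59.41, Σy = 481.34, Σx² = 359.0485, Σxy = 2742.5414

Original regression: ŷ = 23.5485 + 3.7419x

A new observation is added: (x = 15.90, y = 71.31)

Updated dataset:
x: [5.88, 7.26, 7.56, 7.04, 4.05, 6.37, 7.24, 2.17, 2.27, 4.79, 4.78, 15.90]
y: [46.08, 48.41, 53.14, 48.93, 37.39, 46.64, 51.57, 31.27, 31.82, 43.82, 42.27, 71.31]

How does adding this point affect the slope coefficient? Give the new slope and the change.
The slope changes from 3.7419 to 2.9307 (change of -0.8112, or -21.7%).

The new point has HIGH LEVERAGE: x = 15.90 is far from the original mean x̄ = 59.41/11 ≈ 5.40 (original range [2.17, 7.56]).

Step 1: Update the sums with the new point (n goes from 11 to 12)
Σx  = 59.41 + 15.90 = 75.31
Σy  = 481.34 + 71.31 = 552.65
Σx² = 359.0485 + 15.90² = 359.0485 + 252.8100 = 611.8585
Σxy = 2742.5414 + 15.90×71.31 = 2742.5414 + 1133.8290 = 3876.3704

Step 2: Recompute the slope with b₁ = (nΣxy − ΣxΣy) / (nΣx² − (Σx)²)
Numerator   = 12×3876.3704 − 75.31×552.65 = 46516.4448 − 41620.0715 = 4896.3733
Denominator = 12×611.8585 − 75.31² = 7342.3020 − 5671.5961 = 1670.7059
b₁(new) = 4896.3733 / 1670.7059 = 2.9307

(Same formula on the original sums: (11×2742.5414 − 59.41×481.34) / (11×359.0485 − 59.41²) = 1571.5460 / 419.9854 = 3.7419, matching the given fit.)

Step 3: Change in slope
Δβ₁ = 2.9307 − 3.7419 = -0.8112
Relative change = -0.8112 / 3.7419 × 100% = -21.7%
→ the slope decreases when the point is added.

Because the point sits below the extension of the original line at a high-leverage x, it tilts the fit down.
In practice: refit with and without it and report both if conclusions differ; examine leverage (hᵢ) and Cook's distance rather than deleting it automatically.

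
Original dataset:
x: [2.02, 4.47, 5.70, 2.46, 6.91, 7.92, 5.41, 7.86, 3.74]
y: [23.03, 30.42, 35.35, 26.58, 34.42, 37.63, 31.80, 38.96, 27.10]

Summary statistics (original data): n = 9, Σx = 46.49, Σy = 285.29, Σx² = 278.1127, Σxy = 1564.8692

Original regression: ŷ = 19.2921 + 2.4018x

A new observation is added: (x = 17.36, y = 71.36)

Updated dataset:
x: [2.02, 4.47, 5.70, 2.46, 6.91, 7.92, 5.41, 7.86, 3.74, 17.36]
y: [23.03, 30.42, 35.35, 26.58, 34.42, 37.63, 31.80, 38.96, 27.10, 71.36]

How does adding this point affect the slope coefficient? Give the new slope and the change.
Adding the point moves β₁ from 2.4018 to 3.0644, i.e. it increases by 0.6626 (+27.6%).

The new point has HIGH LEVERAGE: x = 17.36 is far from the original mean x̄ = 46.49/9 ≈ 5.17 (original range [2.02, 7.92]).

Step 1: Update the sums with the new point (n goes from 9 to 10)
Σx  = 46.49 + 17.36 = 63.85
Σy  = 285.29 + 71.36 = 356.65
Σx² = 278.1127 + 17.36² = 278.1127 + 301.3696 = 579.4823
Σxy = 1564.8692 + 17.36×71.36 = 1564.8692 + 1238.8096 = 2803.6788

Step 2: Recompute the slope with b₁ = (nΣxy − ΣxΣy) / (nΣx² − (Σx)²)
Numerator   = 10×2803.6788 − 63.85×356.65 = 28036.7880 − 22772.1025 = 5264.6855
Denominator = 10×579.4823 − 63.85² = 5794.8230 − 4076.8225 = 1718.0005
b₁(new) = 5264.6855 / 1718.0005 = 3.0644

(Same formula on the original sums: (9×1564.8692 − 46.49×285.29) / (9×278.1127 − 46.49²) = 820.6907 / 341.6942 = 2.4018, matching the given fit.)

Step 3: Change in slope
Δβ₁ = 3.0644 − 2.4018 = +0.6626
Relative change = +0.6626 / 2.4018 × 100% = +27.6%
→ the slope increases when the point is added.

Because the point sits above the extension of the original line at a high-leverage x, it tilts the fit up.
In practice: investigate whether it comes from the same population as the rest of the sample; examine leverage (hᵢ) and Cook's distance rather than deleting it automatically.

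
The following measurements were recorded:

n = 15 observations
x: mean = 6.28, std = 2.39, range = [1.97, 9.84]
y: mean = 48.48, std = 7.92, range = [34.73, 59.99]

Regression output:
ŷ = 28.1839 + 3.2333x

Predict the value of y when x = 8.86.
ŷ = 56.8309

To predict y for x = 8.86, substitute into the regression equation:

ŷ = 28.1839 + 3.2333 × 8.86
ŷ = 28.1839 + 28.6470
ŷ = 56.8309

This is a point prediction; actual observations scatter around it by roughly the residual standard deviation.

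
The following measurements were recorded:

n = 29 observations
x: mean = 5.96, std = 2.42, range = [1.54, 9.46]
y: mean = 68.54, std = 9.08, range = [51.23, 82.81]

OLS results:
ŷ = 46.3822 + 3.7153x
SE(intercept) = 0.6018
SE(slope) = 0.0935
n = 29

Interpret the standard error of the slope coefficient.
SE(β̂₁) = 0.0935 is the estimated standard deviation of the slope estimate across repeated samples; relative to β̂₁ = 3.7153 that is 2.5%, a precise estimate.

What SE measures:
- The standard error quantifies the sampling variability of the coefficient estimate
- It is the estimated standard deviation of β̂₁ across hypothetical repeated samples of the same size
- Smaller SE → more precise estimate

Relative precision:
- SE / |β̂₁| = 0.0935 / 3.7153 = 2.5%
- Rule of thumb (under 20%: precise; 20% to under 50%: moderately precise; 50% or more: imprecise) → precise

Link to interval estimation: a confidence interval for β₁ is β̂₁ ± t* × 0.0935, so SE sets the half-width per unit of t*.

What drives SE(β̂₁): more residual scatter → larger SE; larger n (here n = 29) → smaller SE; wider spread of x values → smaller SE.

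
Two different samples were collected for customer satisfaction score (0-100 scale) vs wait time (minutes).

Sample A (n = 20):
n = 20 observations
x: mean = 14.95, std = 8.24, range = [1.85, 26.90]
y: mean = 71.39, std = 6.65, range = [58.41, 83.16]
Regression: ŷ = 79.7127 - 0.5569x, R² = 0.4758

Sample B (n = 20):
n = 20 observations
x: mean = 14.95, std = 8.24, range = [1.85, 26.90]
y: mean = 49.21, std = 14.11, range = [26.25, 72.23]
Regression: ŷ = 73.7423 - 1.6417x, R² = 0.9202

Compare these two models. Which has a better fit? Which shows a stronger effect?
Model B has the better fit (R² = 0.9202 vs 0.4758). Model B shows the stronger effect (|β₁| = 1.6417 vs 0.5569).

Model Comparison:

Goodness of fit (R²):
- Model A: R² = 0.4758 → 47.58% of variance in satisfaction score explained
- Model B: R² = 0.9202 → 92.02% of variance in satisfaction score explained
- 0.9202 > 0.4758 → Model B has the better fit

Strength of effect — compare |β₁|:
- Model A: β₁ = -0.5569 → predicted satisfaction score falls 0.5569 points per additional minute of wait time
- Model B: β₁ = -1.6417 → predicted satisfaction score falls 1.6417 points per additional minute of wait time
- |-0.5569| < |-1.6417| → Model B shows the stronger marginal effect

Note: The two samples could reflect different populations, time periods, or measurement quality.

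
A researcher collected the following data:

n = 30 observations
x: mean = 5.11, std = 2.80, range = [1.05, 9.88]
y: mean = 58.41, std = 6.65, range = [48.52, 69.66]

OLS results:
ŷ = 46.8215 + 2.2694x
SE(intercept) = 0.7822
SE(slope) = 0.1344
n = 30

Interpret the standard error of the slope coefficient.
SE(β̂₁) = 0.1344 is the estimated standard deviation of the slope estimate across repeated samples; relative to β̂₁ = 2.2694 that is 5.9%, a precise estimate.

What SE measures:
- The standard error quantifies the sampling variability of the coefficient estimate
- It is the estimated standard deviation of β̂₁ across hypothetical repeated samples of the same size
- Smaller SE → more precise estimate

Relative precision:
- SE / |β̂₁| = 0.1344 / 2.2694 = 5.9%
- Rule of thumb (under 20%: precise; 20% to under 50%: moderately precise; 50% or more: imprecise) → precise

Link to the t-test: t = β̂₁ / SE(β̂₁) = 2.2694 / 0.1344 = 16.8854, the statistic for H₀: β₁ = 0.

What drives SE(β̂₁): wider spread of x values → smaller SE; larger n (here n = 30) → smaller SE; more residual scatter → larger SE.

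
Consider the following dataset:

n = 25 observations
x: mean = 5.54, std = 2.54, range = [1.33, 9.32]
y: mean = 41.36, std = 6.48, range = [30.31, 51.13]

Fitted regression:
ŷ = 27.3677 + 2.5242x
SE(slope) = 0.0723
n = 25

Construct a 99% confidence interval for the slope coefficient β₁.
The 99% CI for β₁ is (2.3212, 2.7272)

Confidence interval for the slope:

The 99% CI for β₁ is: β̂₁ ± t*(α/2, n-2) × SE(β̂₁)

Step 1: Find critical t-value
- Confidence level = 0.99
- Degrees of freedom = n - 2 = 25 - 2 = 23
- t*(α/2, 23) = 2.8073

Step 2: Calculate margin of error
Margin = 2.8073 × 0.0723 = 0.2030

Step 3: Construct interval
CI = 2.5242 ± 0.2030
CI = (2.3212, 2.7272)

Interpretation: intervals built this way capture the true β₁ in 99% of repeated samples; here the plausible range for the per-unit effect of x on y is 2.3212 to 2.7272.
The interval does not include 0, suggesting a significant linear relationship.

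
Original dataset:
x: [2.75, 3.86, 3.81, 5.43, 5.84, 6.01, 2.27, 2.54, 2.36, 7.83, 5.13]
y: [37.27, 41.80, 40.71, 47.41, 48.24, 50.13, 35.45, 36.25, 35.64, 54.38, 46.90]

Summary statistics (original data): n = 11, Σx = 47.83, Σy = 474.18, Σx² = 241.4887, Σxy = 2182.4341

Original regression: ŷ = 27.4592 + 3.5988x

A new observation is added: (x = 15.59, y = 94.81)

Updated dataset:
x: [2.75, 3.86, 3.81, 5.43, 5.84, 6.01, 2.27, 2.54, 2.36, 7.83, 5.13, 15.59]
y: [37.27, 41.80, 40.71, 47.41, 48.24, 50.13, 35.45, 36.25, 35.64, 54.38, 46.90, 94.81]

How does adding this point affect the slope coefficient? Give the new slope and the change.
The slope changes from 3.5988 to 4.3747 (change of +0.7759, or +21.6%).

x = 15.59 lies well outside the original x-range [2.27, 7.83] (x̄ ≈ 4.35), so this observation has high leverage and can move the slope substantially.

Step 1: Update the sums with the new point (n goes from 11 to 12)
Σx  = 47.83 + 15.59 = 63.42
Σy  = 474.18 + 94.81 = 568.99
Σx² = 241.4887 + 15.59² = 241.4887 + 243.0481 = 484.5368
Σxy = 2182.4341 + 15.59×94.81 = 2182.4341 + 1478.0879 = 3660.5220

Step 2: Recompute the slope with b₁ = (nΣxy − ΣxΣy) / (nΣx² − (Σx)²)
Numerator   = 12×3660.5220 − 63.42×568.99 = 43926.2640 − 36085.3458 = 7840.9182
Denominator = 12×484.5368 − 63.42² = 5814.4416 − 4022.0964 = 1792.3452
b₁(new) = 7840.9182 / 1792.3452 = 4.3747

(Same formula on the original sums: (11×2182.4341 − 47.83×474.18) / (11×241.4887 − 47.83²) = 1326.7457 / 368.6668 = 3.5988, matching the given fit.)

Step 3: Change in slope
Δβ₁ = 4.3747 − 3.5988 = +0.7759
Relative change = +0.7759 / 3.5988 × 100% = +21.6%
→ the slope increases when the point is added.

Because the point sits above the extension of the original line at a high-leverage x, it tilts the fit up.
In practice: examine leverage (hᵢ) and Cook's distance rather than deleting it automatically; check such a point for data-entry or measurement error.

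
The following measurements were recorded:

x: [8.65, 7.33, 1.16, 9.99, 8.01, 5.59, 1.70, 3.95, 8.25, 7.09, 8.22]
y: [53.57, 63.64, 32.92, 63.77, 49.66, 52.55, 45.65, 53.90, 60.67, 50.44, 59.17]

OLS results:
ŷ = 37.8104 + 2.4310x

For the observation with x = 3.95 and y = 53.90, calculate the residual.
Residual = 6.4871

The residual is the difference between the actual value and the predicted value:

Residual = y - ŷ

Step 1: Calculate predicted value
ŷ = 37.8104 + 2.4310 × 3.95
ŷ = 47.4129

Step 2: Calculate residual
Residual = 53.90 - 47.4129
Residual = 6.4871

Sign check: y > ŷ, so the point is above the line and the fit underestimates here.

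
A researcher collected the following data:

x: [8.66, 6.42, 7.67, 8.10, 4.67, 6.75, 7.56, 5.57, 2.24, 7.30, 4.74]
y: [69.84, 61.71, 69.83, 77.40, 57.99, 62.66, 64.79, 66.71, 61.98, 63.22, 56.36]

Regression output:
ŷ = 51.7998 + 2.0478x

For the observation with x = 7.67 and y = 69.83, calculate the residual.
Residual = 2.3236

The residual is the difference between the actual value and the predicted value:

Residual = y - ŷ

Step 1: Calculate predicted value
ŷ = 51.7998 + 2.0478 × 7.67
ŷ = 67.5064

Step 2: Calculate residual
Residual = 69.83 - 67.5064
Residual = 2.3236

Interpretation: the model underestimates the actual value by 2.3236 at this point (positive residual → observation lies above the fitted line).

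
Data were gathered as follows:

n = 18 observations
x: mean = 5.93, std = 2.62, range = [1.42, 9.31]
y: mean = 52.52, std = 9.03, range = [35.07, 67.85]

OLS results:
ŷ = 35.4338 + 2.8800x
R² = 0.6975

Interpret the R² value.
About 69.75% of the variability in y is accounted for by the regression on x (R² = 0.6975) — a moderate linear fit.

R² (coefficient of determination) measures the proportion of variance in y explained by the regression model.

Here R² = 0.6975:
- Explained: 69.75% of the variation in y
- Unexplained (residual): 100% − 69.75% = 30.25%
- Rule of thumb (below 0.3 weak; 0.3 to below 0.7 moderate; 0.7 and above strong) → moderate

Note: R² never decreases when predictors are added, so it should not be used alone to compare models of different size.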